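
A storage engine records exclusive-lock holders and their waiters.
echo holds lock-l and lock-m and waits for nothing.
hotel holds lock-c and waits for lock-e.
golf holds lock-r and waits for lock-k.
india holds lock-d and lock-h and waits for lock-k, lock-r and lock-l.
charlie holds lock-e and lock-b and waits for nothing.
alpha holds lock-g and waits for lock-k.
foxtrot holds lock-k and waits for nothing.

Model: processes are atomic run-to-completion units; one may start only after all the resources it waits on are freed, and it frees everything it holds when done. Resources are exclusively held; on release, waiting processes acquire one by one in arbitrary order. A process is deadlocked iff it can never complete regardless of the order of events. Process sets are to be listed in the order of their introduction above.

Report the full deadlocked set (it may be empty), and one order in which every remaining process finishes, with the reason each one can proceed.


The deadlocked set is empty.
Key observation: every chain of waits terminates; starting from the processes that wait on nothing, all the rest unlock in turn.
A valid finishing order for the others: charlie, hotel, foxtrot, echo, alpha, golf, india.
Step-by-step check:
  run charlie (it waits on nothing); releases lock-e and lock-b
  hotel waits on lock-e — all released -> runs and releases lock-c
  run foxtrot (it waits on nothing); releases lock-k
  run echo (it waits on nothing); releases lock-l and lock-m
  alpha waits on lock-k — all released -> runs and releases lock-g
  golf waits on lock-k — all released -> runs and releases lock-r
  india waits on lock-k, lock-r and lock-l — all released -> runs and releases lock-d and lock-h


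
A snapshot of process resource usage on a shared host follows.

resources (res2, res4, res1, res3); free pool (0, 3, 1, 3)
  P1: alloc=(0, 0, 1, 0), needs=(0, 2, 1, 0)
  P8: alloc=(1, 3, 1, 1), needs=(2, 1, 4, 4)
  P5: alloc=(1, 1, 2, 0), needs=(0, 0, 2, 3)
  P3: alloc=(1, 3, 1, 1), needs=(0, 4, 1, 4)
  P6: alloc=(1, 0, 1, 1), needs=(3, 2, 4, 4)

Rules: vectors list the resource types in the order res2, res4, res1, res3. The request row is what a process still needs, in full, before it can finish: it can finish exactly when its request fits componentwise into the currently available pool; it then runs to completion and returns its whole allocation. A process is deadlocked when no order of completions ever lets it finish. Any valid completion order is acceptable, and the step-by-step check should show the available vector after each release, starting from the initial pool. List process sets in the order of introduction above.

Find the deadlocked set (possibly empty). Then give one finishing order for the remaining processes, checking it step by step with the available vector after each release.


Deadlocked: P8, P3 and P6.
Key observation: after P1, P5 complete, (1, 4, 4, 3) is the best the pool ever gets, yet each leftover process wants more res3.
A valid finishing order for the others: P1, P5. Step-by-step check:
  pool = (0, 3, 1, 3)
  run P1 (needs (0, 2, 1, 0), free (0, 3, 1, 3)); after release of (0, 0, 1, 0) the pool is (0, 3, 2, 3)
  run P5 (needs (0, 0, 2, 3), free (0, 3, 2, 3)); after release of (1, 1, 2, 0) the pool is (1, 4, 4, 3)
The stuck group stays short no matter what:
  P8 still needs (2, 1, 4, 4) but only (1, 4, 4, 3) is free — short on res2 and res3
  P3 still needs (0, 4, 1, 4) but only (1, 4, 4, 3) is free — short on res3
  P6 still needs (3, 2, 4, 4) but only (1, 4, 4, 3) is free — short on res2 and res3


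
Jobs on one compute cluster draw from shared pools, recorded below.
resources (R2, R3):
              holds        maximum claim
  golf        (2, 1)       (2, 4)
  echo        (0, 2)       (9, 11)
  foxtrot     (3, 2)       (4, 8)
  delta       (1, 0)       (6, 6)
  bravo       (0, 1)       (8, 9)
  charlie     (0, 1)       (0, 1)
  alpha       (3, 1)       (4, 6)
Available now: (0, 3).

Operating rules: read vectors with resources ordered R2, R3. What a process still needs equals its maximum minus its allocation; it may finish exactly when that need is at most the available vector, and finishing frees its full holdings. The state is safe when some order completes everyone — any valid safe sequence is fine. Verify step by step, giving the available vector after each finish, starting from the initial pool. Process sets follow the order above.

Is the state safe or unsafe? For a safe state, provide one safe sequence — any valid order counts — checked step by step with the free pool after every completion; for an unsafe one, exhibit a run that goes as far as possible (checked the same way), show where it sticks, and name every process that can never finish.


SAFE, for example via the order golf, charlie, alpha, delta, foxtrot, bravo, echo.
Key observation: the first exact fit in this order is golf — it needs (0, 3) with (0, 3) free, meeting a requested resource to the last unit.
Verifying each step:
  pool = (0, 3)
  golf needs (0, 3) <= (0, 3) -> finishes; pool += (2, 1) = (2, 4)
  charlie needs (0, 0) <= (2, 4) -> finishes; pool += (0, 1) = (2, 5)
  alpha needs (1, 5) <= (2, 5) -> finishes; pool += (3, 1) = (5, 6)
  delta needs (5, 6) <= (5, 6) -> finishes; pool += (1, 0) = (6, 6)
  foxtrot needs (1, 6) <= (6, 6) -> finishes; pool += (3, 2) = (9, 8)
  bravo needs (8, 8) <= (9, 8) -> finishes; pool += (0, 1) = (9, 9)
  echo needs (9, 9) <= (9, 9) -> finishes; pool += (0, 2) = (9, 11)


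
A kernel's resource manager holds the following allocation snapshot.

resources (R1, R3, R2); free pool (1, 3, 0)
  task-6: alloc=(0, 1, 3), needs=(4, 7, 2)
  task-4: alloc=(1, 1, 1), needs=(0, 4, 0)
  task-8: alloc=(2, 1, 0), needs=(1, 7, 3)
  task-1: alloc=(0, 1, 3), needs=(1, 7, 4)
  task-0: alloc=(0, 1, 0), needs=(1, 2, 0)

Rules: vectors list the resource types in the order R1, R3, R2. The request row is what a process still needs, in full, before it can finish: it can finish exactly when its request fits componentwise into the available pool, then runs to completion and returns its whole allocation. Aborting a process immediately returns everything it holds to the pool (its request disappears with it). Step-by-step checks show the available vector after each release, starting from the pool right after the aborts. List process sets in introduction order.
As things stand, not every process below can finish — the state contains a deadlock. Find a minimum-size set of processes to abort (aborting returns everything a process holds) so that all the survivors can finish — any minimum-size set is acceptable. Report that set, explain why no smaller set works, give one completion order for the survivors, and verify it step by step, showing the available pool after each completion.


Minimum abort set: task-8 and task-1.
Key observation: no ordering could ever have run task-6 before the abort of task-8 and task-1; with (2, 2, 3) back in the pool it fits at step 3.
Minimality, checking each single-abort alternative: task-6 alone leaves task-8 blocked (short on R3); task-4 alone leaves task-6 blocked (short on R1, R3 and R2); task-8 alone leaves task-6 blocked (short on R3 and R2); task-1 alone leaves task-6 blocked (short on R1 and R3); task-0 alone leaves task-6 blocked (short on R1, R3 and R2).
Survivors finish in the order: task-4, task-0, task-6. Walking it through (pool after the aborts first):
  pool = (3, 5, 3)
  task-4: need (0, 4, 0) fits (3, 5, 3); releases (1, 1, 1), pool now (4, 6, 4)
  task-0: need (1, 2, 0) fits (4, 6, 4); releases (0, 1, 0), pool now (4, 7, 4)
  task-6: need (4, 7, 2) fits (4, 7, 4); releases (0, 1, 3), pool now (4, 8, 7)


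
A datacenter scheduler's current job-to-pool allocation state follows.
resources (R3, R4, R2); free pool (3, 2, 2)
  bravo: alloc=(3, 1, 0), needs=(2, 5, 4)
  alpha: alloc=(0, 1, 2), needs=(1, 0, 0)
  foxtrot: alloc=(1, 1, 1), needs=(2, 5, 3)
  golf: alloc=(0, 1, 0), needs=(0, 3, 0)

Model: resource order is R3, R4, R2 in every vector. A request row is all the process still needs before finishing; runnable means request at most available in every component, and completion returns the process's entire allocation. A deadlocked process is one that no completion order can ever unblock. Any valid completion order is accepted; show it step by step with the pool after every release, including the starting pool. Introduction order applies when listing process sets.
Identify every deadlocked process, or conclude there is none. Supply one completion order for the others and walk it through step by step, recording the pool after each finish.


The deadlocked set is bravo and foxtrot.
Key observation: the pool after alpha, golf is (3, 4, 4); every surviving request exceeds it in R4, so progress ends there.
One completion order for the rest: alpha, golf. Verifying each step:
  pool = (3, 2, 2)
  alpha needs (1, 0, 0) <= (3, 2, 2) -> finishes; pool += (0, 1, 2) = (3, 3, 4)
  golf needs (0, 3, 0) <= (3, 3, 4) -> finishes; pool += (0, 1, 0) = (3, 4, 4)
None of the blocked processes ever fits:
  bravo still needs (2, 5, 4) but only (3, 4, 4) is free — short on R4
  foxtrot still needs (2, 5, 3) but only (3, 4, 4) is free — short on R4


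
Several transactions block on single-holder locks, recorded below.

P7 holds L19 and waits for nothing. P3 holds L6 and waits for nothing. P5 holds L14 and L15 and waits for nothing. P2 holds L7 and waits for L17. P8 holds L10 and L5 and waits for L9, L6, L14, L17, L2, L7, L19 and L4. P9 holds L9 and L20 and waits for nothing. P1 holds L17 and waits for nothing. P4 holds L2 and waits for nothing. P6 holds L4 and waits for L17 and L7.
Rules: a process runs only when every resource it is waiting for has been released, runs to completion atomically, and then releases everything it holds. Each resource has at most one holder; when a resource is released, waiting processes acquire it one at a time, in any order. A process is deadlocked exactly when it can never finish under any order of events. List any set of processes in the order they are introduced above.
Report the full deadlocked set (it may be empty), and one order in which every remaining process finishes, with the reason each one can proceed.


The deadlocked set is empty.
Key observation: no waiting chain loops back on itself — every chain ends at a process that waits on nothing, so everyone eventually runs.
One completion order for the rest: P7, P4, P9, P5, P3, P1, P2, P6, P8.
Check, step by step:
  run P7 (it waits on nothing); releases L19
  run P4 (it waits on nothing); releases L2
  run P9 (it waits on nothing); releases L9 and L20
  run P5 (it waits on nothing); releases L14 and L15
  run P3 (it waits on nothing); releases L6
  run P1 (it waits on nothing); releases L17
  P2 waits on L17 — all released -> runs and releases L7
  P6 waits on L17 and L7 — all released -> runs and releases L4
  P8 waits on L9, L6, L14, L17, L2, L7, L19 and L4 — all released -> runs and releases L10 and L5


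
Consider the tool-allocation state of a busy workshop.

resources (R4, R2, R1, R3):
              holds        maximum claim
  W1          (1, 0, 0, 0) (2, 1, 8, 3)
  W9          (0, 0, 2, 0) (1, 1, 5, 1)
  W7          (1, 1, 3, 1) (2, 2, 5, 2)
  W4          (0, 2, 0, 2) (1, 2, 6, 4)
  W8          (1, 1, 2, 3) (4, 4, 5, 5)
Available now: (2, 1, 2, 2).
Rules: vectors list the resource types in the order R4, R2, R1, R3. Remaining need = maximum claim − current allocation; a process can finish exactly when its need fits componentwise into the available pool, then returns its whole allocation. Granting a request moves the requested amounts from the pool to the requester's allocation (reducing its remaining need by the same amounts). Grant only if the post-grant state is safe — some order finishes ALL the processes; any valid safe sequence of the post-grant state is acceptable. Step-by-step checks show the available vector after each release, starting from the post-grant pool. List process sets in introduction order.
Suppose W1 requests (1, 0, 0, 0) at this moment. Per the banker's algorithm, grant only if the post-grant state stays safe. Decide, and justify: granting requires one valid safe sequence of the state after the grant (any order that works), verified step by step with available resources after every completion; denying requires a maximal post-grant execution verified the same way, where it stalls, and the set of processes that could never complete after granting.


DENY — the pretend-granted state is unsafe.
Key observation: after W7, W9, W4 the pool peaks at (2, 4, 7, 5), and each blocked process is short somewhere: W1 on R1; W8 on R4.
Pretend the grant happened; the run W7, W9, W4 goes as far as possible. Check, step by step:
  pool = (1, 1, 2, 2)
  W7: need (1, 1, 2, 1) fits (1, 1, 2, 2); releases (1, 1, 3, 1), pool now (2, 2, 5, 3)
  W9: need (1, 1, 3, 1) fits (2, 2, 5, 3); releases (0, 0, 2, 0), pool now (2, 2, 7, 3)
  W4: need (1, 0, 6, 2) fits (2, 2, 7, 3); releases (0, 2, 0, 2), pool now (2, 4, 7, 5)
  W1 still needs (0, 1, 8, 3) but only (2, 4, 7, 5) is free — short on R1
  W8 still needs (3, 3, 3, 2) but only (2, 4, 7, 5) is free — short on R4
Processes that could never finish after the grant: W1 and W8.


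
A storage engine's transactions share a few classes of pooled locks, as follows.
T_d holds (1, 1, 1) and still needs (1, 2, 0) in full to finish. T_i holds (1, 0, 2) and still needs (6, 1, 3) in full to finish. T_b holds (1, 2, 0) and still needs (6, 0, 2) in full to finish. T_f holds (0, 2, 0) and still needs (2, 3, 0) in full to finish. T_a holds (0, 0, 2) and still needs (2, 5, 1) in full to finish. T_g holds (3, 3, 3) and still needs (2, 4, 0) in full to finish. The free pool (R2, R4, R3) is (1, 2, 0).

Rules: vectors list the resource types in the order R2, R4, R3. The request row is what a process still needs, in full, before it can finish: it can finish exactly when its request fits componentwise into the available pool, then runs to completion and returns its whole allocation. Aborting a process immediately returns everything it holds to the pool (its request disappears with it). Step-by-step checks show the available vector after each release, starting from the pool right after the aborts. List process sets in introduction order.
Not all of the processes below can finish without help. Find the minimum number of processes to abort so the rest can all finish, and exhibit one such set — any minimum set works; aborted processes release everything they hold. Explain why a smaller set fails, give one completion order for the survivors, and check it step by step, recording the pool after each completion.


Abort T_b.
Key observation: the returned (1, 2, 0) from T_b is what brings T_i — unrunnable before, under any order — into play at step 3.
Minimality: the empty abort set fails — the state is deadlocked as it stands.
The survivors complete as T_g, T_d, T_i, T_a, T_f. Step-by-step check (starting from the post-abort pool):
  pool = (2, 4, 0)
  run T_g (needs (2, 4, 0), free (2, 4, 0)); after release of (3, 3, 3) the pool is (5, 7, 3)
  run T_d (needs (1, 2, 0), free (5, 7, 3)); after release of (1, 1, 1) the pool is (6, 8, 4)
  run T_i (needs (6, 1, 3), free (6, 8, 4)); after release of (1, 0, 2) the pool is (7, 8, 6)
  run T_a (needs (2, 5, 1), free (7, 8, 6)); after release of (0, 0, 2) the pool is (7, 8, 8)
  run T_f (needs (2, 3, 0), free (7, 8, 8)); after release of (0, 2, 0) the pool is (7, 10, 8)


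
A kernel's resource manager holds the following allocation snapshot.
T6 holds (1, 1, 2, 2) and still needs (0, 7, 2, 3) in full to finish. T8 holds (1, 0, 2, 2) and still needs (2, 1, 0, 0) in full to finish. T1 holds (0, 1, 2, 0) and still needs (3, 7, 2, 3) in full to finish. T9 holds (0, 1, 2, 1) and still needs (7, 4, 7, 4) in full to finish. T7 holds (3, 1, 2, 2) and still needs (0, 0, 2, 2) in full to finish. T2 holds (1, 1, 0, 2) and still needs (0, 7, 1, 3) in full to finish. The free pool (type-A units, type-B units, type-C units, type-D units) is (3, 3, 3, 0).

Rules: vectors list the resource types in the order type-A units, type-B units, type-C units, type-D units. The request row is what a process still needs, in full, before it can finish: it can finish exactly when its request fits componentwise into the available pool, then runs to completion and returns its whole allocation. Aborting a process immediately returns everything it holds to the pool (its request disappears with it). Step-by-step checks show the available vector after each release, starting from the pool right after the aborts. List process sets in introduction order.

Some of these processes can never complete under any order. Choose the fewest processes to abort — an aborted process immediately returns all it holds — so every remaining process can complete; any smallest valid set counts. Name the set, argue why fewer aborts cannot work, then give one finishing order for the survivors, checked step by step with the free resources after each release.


Minimum abort set: T1 and T2.
Key observation: before aborting T1 and T2, T6 was permanently blocked — no order could ever run it; afterwards it completes at step 4.
No one abort is enough; case by case: T6 alone leaves T1 blocked (short on type-B units); T8 alone leaves T6 blocked (short on type-B units); T1 alone leaves T6 blocked (short on type-B units); T9 alone leaves T6 blocked (short on type-B units); T7 alone leaves T6 blocked (short on type-B units); T2 alone leaves T6 blocked (short on type-B units).
One survivor order: T7, T9, T8, T6. Walking it through (post-abort pool first):
  pool = (4, 5, 5, 2)
  T7 needs (0, 0, 2, 2) <= (4, 5, 5, 2) -> finishes; pool += (3, 1, 2, 2) = (7, 6, 7, 4)
  T9 needs (7, 4, 7, 4) <= (7, 6, 7, 4) -> finishes; pool += (0, 1, 2, 1) = (7, 7, 9, 5)
  T8 needs (2, 1, 0, 0) <= (7, 7, 9, 5) -> finishes; pool += (1, 0, 2, 2) = (8, 7, 11, 7)
  T6 needs (0, 7, 2, 3) <= (8, 7, 11, 7) -> finishes; pool += (1, 1, 2, 2) = (9, 8, 13, 9)


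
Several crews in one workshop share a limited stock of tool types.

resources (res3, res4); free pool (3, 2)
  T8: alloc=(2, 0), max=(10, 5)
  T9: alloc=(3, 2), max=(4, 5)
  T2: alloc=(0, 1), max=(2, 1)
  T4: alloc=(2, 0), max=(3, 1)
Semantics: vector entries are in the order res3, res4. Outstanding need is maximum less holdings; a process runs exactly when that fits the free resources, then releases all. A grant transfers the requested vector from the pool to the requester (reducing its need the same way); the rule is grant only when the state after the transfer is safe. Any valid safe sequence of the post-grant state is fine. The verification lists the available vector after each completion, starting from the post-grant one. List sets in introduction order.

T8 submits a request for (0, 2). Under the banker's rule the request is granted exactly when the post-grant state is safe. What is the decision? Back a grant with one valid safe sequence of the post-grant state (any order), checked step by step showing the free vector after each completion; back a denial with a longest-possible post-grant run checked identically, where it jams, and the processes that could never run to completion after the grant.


DENY: after the grant no complete ordering would exist.
Key observation: after T2, T4 complete, (5, 1) is the best the pool ever gets, yet each leftover process wants more res4.
After a pretend grant, a maximal execution: T2, T4 — then nothing else fits. Check, step by step:
  pool = (3, 0)
  T2 needs (2, 0) <= (3, 0) -> finishes; pool += (0, 1) = (3, 1)
  T4 needs (1, 1) <= (3, 1) -> finishes; pool += (2, 0) = (5, 1)
  blocked: T8 wants (8, 3), pool (5, 1) — not enough res3 and res4
  blocked: T9 wants (1, 3), pool (5, 1) — not enough res4
Post-grant, the permanently blocked set is T8 and T9.


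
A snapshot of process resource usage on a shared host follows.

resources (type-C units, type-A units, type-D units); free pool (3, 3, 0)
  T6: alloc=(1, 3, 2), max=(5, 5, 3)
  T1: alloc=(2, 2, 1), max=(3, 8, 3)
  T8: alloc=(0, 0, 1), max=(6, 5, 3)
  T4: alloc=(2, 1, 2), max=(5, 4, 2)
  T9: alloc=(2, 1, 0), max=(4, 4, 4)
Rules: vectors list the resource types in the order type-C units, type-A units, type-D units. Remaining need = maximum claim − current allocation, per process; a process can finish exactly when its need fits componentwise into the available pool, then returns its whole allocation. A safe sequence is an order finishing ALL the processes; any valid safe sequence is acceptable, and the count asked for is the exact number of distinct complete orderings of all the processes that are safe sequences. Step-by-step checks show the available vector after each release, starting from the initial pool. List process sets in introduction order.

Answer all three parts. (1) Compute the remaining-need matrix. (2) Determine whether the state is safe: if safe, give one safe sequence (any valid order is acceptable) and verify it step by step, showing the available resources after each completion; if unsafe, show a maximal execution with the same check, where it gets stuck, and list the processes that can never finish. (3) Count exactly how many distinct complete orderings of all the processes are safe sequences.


(1) Need matrix, components ordered type-C units, type-A units, type-D units:
  T6: (4, 2, 1)
  T1: (1, 6, 2)
  T8: (6, 5, 2)
  T4: (3, 3, 0)
  T9: (2, 3, 4)
(2) SAFE — a valid safe sequence is T4, T6, T8, T1, T9.
Key observation: T4 marks the first exact bind of the order: its need (3, 3, 0) fits the free (3, 3, 0) with zero slack on a requested resource.
Step-by-step check:
  pool = (3, 3, 0)
  T4 needs (3, 3, 0) <= (3, 3, 0) -> finishes; pool += (2, 1, 2) = (5, 4, 2)
  T6 needs (4, 2, 1) <= (5, 4, 2) -> finishes; pool += (1, 3, 2) = (6, 7, 4)
  T8 needs (6, 5, 2) <= (6, 7, 4) -> finishes; pool += (0, 0, 1) = (6, 7, 5)
  T1 needs (1, 6, 2) <= (6, 7, 5) -> finishes; pool += (2, 2, 1) = (8, 9, 6)
  T9 needs (2, 3, 4) <= (8, 9, 6) -> finishes; pool += (2, 1, 0) = (10, 10, 6)
(3) Exactly 6 of the possible complete orderings are safe sequences.


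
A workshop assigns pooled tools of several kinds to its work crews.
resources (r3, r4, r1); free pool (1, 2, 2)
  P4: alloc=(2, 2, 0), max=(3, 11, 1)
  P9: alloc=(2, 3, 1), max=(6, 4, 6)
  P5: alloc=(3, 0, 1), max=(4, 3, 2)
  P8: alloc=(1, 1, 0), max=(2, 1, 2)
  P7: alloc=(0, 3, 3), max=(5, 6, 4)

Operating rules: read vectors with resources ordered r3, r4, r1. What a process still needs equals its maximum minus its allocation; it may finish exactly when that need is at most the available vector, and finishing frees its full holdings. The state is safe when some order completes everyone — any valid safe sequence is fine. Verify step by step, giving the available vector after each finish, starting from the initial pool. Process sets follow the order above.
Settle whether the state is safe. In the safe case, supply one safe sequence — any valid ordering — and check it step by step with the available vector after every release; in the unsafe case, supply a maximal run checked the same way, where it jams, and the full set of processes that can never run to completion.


The state is SAFE; one workable sequence: P8, P5, P7, P9, P4.
Key observation: the order's first zero-slack moment is P8 ((1, 0, 2) needed, (1, 2, 2) free — a requested resource with nothing to spare).
Verifying each step:
  pool = (1, 2, 2)
  P8: need (1, 0, 2) fits (1, 2, 2); releases (1, 1, 0), pool now (2, 3, 2)
  P5: need (1, 3, 1) fits (2, 3, 2); releases (3, 0, 1), pool now (5, 3, 3)
  P7: need (5, 3, 1) fits (5, 3, 3); releases (0, 3, 3), pool now (5, 6, 6)
  P9: need (4, 1, 5) fits (5, 6, 6); releases (2, 3, 1), pool now (7, 9, 7)
  P4: need (1, 9, 1) fits (7, 9, 7); releases (2, 2, 0), pool now (9, 11, 7)


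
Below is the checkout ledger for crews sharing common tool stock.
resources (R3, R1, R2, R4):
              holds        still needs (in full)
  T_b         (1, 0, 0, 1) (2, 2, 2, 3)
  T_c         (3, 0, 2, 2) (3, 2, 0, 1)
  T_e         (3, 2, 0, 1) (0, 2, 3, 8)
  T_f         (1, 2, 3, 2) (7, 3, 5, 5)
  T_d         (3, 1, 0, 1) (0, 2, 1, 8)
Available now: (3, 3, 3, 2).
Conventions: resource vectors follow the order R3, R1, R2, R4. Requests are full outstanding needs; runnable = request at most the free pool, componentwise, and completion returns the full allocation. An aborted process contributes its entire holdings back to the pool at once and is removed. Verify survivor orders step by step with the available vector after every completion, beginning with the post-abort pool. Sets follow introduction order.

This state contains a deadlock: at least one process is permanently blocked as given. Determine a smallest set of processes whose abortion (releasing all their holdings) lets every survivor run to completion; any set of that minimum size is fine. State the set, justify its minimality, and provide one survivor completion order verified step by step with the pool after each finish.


Abort T_d.
Key observation: no ordering could ever have run T_e before the abort of T_d; with (3, 1, 0, 1) back in the pool it fits at step 4.
Minimality: the empty abort set fails — the state is deadlocked as it stands.
The survivors complete as T_c, T_b, T_f, T_e. Check, step by step (starting from the post-abort pool):
  pool = (6, 4, 3, 3)
  T_c: need (3, 2, 0, 1) fits (6, 4, 3, 3); releases (3, 0, 2, 2), pool now (9, 4, 5, 5)
  T_b: need (2, 2, 2, 3) fits (9, 4, 5, 5); releases (1, 0, 0, 1), pool now (10, 4, 5, 6)
  T_f: need (7, 3, 5, 5) fits (10, 4, 5, 6); releases (1, 2, 3, 2), pool now (11, 6, 8, 8)
  T_e: need (0, 2, 3, 8) fits (11, 6, 8, 8); releases (3, 2, 0, 1), pool now (14, 8, 8, 9)


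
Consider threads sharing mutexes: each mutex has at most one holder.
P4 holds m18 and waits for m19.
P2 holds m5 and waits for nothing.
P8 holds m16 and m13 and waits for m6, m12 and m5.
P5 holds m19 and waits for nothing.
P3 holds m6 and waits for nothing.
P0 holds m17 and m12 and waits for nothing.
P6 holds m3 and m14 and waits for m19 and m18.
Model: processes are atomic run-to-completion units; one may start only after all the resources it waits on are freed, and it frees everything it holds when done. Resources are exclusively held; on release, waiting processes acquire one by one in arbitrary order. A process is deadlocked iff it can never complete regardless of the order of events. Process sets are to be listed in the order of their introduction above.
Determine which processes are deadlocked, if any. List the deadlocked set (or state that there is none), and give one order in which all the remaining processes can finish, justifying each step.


Nothing here is deadlocked.
Key observation: no waiting chain loops back on itself — every chain ends at a process that waits on nothing, so everyone eventually runs.
The rest can finish in the order P2, P5, P0, P4, P6, P3, P8.
Check, step by step:
  P2 waits on nothing -> runs at once and releases m5
  P5 waits on nothing -> runs at once and releases m19
  P0 waits on nothing -> runs at once and releases m17 and m12
  run P4 (all its waits — m19 — are resolved); releases m18
  run P6 (all its waits — m19 and m18 — are resolved); releases m3 and m14
  P3 waits on nothing -> runs at once and releases m6
  run P8 (all its waits — m6, m12 and m5 — are resolved); releases m16 and m13


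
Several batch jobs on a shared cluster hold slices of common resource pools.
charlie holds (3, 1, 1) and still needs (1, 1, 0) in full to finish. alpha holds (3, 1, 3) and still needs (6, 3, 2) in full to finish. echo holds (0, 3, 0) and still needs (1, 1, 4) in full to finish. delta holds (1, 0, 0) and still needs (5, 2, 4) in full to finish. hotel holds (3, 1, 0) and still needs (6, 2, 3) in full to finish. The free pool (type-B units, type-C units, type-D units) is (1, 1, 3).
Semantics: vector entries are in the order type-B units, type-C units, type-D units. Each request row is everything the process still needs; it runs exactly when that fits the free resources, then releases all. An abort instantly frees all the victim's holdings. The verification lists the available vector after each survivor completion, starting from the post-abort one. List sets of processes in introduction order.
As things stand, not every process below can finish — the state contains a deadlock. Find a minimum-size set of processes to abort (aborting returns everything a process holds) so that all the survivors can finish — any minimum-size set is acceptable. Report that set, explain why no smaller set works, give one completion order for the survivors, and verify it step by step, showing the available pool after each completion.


Abort hotel.
Key observation: the returned (3, 1, 0) from hotel is what brings alpha — unrunnable before, under any order — into play at step 2.
Minimality: the empty abort set fails — the state is deadlocked as it stands.
Survivors finish in the order: charlie, alpha, echo, delta. Verifying each step (pool after the aborts first):
  pool = (4, 2, 3)
  charlie needs (1, 1, 0) <= (4, 2, 3) -> finishes; pool += (3, 1, 1) = (7, 3, 4)
  alpha needs (6, 3, 2) <= (7, 3, 4) -> finishes; pool += (3, 1, 3) = (10, 4, 7)
  echo needs (1, 1, 4) <= (10, 4, 7) -> finishes; pool += (0, 3, 0) = (10, 7, 7)
  delta needs (5, 2, 4) <= (10, 7, 7) -> finishes; pool += (1, 0, 0) = (11, 7, 7)


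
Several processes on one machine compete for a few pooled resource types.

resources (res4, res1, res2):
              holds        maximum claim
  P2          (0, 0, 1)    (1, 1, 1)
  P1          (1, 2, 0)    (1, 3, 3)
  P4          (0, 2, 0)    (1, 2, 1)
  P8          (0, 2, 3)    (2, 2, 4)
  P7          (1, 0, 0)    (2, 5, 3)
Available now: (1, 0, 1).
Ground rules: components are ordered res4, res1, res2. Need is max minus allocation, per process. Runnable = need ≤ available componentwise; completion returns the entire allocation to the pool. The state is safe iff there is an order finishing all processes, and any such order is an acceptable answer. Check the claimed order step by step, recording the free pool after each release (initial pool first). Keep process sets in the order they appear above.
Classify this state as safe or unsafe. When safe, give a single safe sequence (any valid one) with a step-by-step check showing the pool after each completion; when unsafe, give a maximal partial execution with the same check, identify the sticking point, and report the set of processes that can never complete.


UNSAFE — no complete ordering exists.
Key observation: after P4, P2 the pool peaks at (1, 2, 2), and each blocked process is short somewhere: P1 on res2; P8 on res4; P7 on res1, res2.
The run P4, P2 cannot be extended any further. Verifying each step:
  pool = (1, 0, 1)
  P4: need (1, 0, 1) fits (1, 0, 1); releases (0, 2, 0), pool now (1, 2, 1)
  P2: need (1, 1, 0) fits (1, 2, 1); releases (0, 0, 1), pool now (1, 2, 2)
  P1 cannot run: need (0, 1, 3) vs free (1, 2, 2) (insufficient res2)
  P8 cannot run: need (2, 0, 1) vs free (1, 2, 2) (insufficient res4)
  P7 cannot run: need (1, 5, 3) vs free (1, 2, 2) (insufficient res1 and res2)
Permanently blocked: P1, P8 and P7.


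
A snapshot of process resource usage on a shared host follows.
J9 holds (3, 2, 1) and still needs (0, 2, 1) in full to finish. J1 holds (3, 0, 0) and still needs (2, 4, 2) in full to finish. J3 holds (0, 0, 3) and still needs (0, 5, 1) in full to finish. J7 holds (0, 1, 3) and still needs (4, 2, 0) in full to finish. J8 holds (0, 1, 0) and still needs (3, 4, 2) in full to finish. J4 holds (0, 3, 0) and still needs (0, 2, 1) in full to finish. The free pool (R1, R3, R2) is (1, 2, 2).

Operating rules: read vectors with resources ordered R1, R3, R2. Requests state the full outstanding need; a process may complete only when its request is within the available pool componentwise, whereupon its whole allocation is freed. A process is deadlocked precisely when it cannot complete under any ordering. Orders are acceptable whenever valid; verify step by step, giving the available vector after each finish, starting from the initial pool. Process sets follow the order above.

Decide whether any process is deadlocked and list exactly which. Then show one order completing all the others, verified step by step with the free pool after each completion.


Nothing here is deadlocked.
Key observation: the pool covers J4 at once, and every later process fits after earlier releases.
One completion order for the rest: J4, J9, J7, J8, J1, J3. Check, step by step:
  pool = (1, 2, 2)
  run J4 (needs (0, 2, 1), free (1, 2, 2)); after release of (0, 3, 0) the pool is (1, 5, 2)
  run J9 (needs (0, 2, 1), free (1, 5, 2)); after release of (3, 2, 1) the pool is (4, 7, 3)
  run J7 (needs (4, 2, 0), free (4, 7, 3)); after release of (0, 1, 3) the pool is (4, 8, 6)
  run J8 (needs (3, 4, 2), free (4, 8, 6)); after release of (0, 1, 0) the pool is (4, 9, 6)
  run J1 (needs (2, 4, 2), free (4, 9, 6)); after release of (3, 0, 0) the pool is (7, 9, 6)
  run J3 (needs (0, 5, 1), free (7, 9, 6)); after release of (0, 0, 3) the pool is (7, 9, 9)


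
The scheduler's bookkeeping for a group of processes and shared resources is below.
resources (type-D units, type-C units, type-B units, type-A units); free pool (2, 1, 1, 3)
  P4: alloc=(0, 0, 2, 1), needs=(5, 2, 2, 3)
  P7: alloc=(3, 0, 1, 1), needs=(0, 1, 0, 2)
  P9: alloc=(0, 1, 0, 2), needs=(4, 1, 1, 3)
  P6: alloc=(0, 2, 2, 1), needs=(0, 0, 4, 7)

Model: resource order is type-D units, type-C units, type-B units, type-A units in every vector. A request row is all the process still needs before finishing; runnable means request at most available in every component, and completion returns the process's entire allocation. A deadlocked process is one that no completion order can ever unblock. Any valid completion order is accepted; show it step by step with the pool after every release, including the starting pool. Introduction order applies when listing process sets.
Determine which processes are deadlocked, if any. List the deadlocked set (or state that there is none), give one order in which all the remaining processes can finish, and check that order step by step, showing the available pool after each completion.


The deadlocked set is empty.
Key observation: no deadlock: P7 fits now, and the freed resources carry the rest through.
One completion order for the rest: P7, P9, P4, P6. Step-by-step check:
  pool = (2, 1, 1, 3)
  P7 needs (0, 1, 0, 2) <= (2, 1, 1, 3) -> finishes; pool += (3, 0, 1, 1) = (5, 1, 2, 4)
  P9 needs (4, 1, 1, 3) <= (5, 1, 2, 4) -> finishes; pool += (0, 1, 0, 2) = (5, 2, 2, 6)
  P4 needs (5, 2, 2, 3) <= (5, 2, 2, 6) -> finishes; pool += (0, 0, 2, 1) = (5, 2, 4, 7)
  P6 needs (0, 0, 4, 7) <= (5, 2, 4, 7) -> finishes; pool += (0, 2, 2, 1) = (5, 4, 6, 8)


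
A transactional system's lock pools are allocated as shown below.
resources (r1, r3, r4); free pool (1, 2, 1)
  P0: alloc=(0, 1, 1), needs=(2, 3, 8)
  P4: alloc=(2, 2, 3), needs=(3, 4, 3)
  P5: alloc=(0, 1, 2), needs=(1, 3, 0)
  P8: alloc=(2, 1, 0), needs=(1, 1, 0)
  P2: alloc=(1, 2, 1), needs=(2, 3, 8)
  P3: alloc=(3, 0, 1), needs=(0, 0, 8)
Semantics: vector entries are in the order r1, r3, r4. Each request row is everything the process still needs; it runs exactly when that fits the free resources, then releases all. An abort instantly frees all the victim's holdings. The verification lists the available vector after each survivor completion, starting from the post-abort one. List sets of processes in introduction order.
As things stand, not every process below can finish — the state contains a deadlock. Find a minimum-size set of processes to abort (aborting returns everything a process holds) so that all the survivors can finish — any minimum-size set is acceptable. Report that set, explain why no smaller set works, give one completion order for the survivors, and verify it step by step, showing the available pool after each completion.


Minimum abort set: P2 and P3.
Key observation: P0 was stuck for good until P2 and P3 gave back (4, 2, 2); in the order shown it finishes at step 3.
Minimality, checking each single-abort alternative: P0 alone leaves P2 blocked (short on r4); P4 alone leaves P0 blocked (short on r4); P5 alone leaves P0 blocked (short on r4); P8 alone leaves P0 blocked (short on r4); P2 alone leaves P0 blocked (short on r4); P3 alone leaves P0 blocked (short on r4).
The survivors complete as P5, P4, P0, P8. Verifying each step (starting from the post-abort pool):
  pool = (5, 4, 3)
  P5 needs (1, 3, 0) <= (5, 4, 3) -> finishes; pool += (0, 1, 2) = (5, 5, 5)
  P4 needs (3, 4, 3) <= (5, 5, 5) -> finishes; pool += (2, 2, 3) = (7, 7, 8)
  P0 needs (2, 3, 8) <= (7, 7, 8) -> finishes; pool += (0, 1, 1) = (7, 8, 9)
  P8 needs (1, 1, 0) <= (7, 8, 9) -> finishes; pool += (2, 1, 0) = (9, 9, 9)


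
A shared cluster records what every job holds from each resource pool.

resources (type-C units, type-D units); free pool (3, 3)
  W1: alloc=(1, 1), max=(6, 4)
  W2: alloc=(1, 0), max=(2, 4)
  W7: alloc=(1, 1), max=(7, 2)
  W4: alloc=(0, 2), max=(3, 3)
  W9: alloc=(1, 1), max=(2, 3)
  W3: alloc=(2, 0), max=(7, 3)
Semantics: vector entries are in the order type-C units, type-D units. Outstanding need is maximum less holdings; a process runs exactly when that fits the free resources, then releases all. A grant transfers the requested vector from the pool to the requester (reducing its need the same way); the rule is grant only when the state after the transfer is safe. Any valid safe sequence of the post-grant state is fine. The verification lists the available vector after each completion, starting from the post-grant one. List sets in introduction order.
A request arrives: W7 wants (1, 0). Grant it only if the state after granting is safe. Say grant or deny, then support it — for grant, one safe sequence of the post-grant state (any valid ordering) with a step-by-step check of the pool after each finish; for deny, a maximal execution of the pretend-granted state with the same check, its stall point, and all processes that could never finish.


DENY — the pretend-granted state is unsafe.
Key observation: after W9, W4, W2 complete, (4, 6) is the best the pool ever gets, yet each leftover process wants more type-C units.
After a pretend grant, a maximal execution: W9, W4, W2 — then nothing else fits. Walking it through:
  pool = (2, 3)
  run W9 (needs (1, 2), free (2, 3)); after release of (1, 1) the pool is (3, 4)
  run W4 (needs (3, 1), free (3, 4)); after release of (0, 2) the pool is (3, 6)
  run W2 (needs (1, 4), free (3, 6)); after release of (1, 0) the pool is (4, 6)
  W1 still needs (5, 3) but only (4, 6) is free — short on type-C units
  W7 still needs (5, 1) but only (4, 6) is free — short on type-C units
  W3 still needs (5, 3) but only (4, 6) is free — short on type-C units
Had the request been granted, W1, W7 and W3 could never finish.


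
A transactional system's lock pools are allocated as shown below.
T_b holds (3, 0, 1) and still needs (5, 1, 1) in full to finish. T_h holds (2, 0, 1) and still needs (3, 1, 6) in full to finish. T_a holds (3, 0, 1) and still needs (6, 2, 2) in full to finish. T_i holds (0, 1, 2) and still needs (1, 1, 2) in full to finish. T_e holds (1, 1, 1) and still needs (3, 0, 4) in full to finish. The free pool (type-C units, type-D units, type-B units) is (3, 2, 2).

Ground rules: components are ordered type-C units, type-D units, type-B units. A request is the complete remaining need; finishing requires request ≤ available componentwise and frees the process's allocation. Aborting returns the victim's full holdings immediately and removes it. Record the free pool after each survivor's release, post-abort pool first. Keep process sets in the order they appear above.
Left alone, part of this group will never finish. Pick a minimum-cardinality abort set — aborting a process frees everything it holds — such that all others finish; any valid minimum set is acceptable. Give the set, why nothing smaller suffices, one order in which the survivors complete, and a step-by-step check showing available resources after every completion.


The answer: abort T_b.
Key observation: the returned (3, 0, 1) from T_b is what brings T_a — unrunnable before, under any order — into play at step 1.
No smaller set exists: with zero aborts the deadlock remains.
Survivors finish in the order: T_a, T_i, T_h, T_e. Verifying each step (pool after the aborts first):
  pool = (6, 2, 3)
  T_a needs (6, 2, 2) <= (6, 2, 3) -> finishes; pool += (3, 0, 1) = (9, 2, 4)
  T_i needs (1, 1, 2) <= (9, 2, 4) -> finishes; pool += (0, 1, 2) = (9, 3, 6)
  T_h needs (3, 1, 6) <= (9, 3, 6) -> finishes; pool += (2, 0, 1) = (11, 3, 7)
  T_e needs (3, 0, 4) <= (11, 3, 7) -> finishes; pool += (1, 1, 1) = (12, 4, 8)
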